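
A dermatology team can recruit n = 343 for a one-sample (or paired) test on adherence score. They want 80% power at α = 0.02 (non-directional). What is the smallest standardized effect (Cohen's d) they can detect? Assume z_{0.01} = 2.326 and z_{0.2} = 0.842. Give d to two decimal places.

For a single sample (or paired design) of n = 343: d_min = (z_{α/2} + z_β)/√n.
z-sum = 2.326 + 0.842 = 3.168.
d_min = 3.168 / √343 = 3.168 / 18.520 = 0.171.

d_min ≈ 0.17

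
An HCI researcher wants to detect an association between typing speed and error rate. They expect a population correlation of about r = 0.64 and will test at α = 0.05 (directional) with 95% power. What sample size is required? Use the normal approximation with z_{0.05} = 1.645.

n = 22

Fisher's z: C = ½·ln((1+r)/(1−r)) = ½·ln(4.5556) = 0.7582.
n = ((z_{α} + z_β)/C)² + 3.
(1.645 + 1.645) / 0.7582 = 3.290 / 0.7582 = 4.339.
n = 4.339² + 3 = 18.83 + 3 = 21.8.
Round up.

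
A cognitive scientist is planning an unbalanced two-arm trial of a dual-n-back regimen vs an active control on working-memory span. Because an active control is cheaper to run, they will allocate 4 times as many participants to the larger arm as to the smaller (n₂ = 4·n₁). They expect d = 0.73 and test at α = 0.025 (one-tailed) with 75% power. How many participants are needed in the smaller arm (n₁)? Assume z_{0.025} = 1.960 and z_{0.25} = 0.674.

With allocation ratio k = n₂/n₁ = 4, Var(x̄₁−x̄₂) = σ²(1/n₁ + 1/(k·n₁)) = σ²·(k+1)/(k·n₁).
So n₁ = (1 + 1/k)·((z_{α} + z_β)/d)² = 1.250 × (2.634/0.73)².
n₁ = 1.250 × 13.02 = 16.3.
Round up: n₁ = 17, giving n₂ = 4 × 17 = 68.

n₁ = 17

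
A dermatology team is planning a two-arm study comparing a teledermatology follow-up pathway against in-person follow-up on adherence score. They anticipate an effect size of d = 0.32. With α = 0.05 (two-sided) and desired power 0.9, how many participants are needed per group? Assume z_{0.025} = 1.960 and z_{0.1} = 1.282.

n = 206 per group

For two independent groups with equal n: n = 2·((z_{α/2} + z_β) / d)².
z_{α/2} + z_β = 1.960 + 1.282 = 3.242.
n = 2 × (3.242 / 0.32)² = 2 × 10.131² = 2 × 102.64 = 205.3.
Round up to the next whole participant.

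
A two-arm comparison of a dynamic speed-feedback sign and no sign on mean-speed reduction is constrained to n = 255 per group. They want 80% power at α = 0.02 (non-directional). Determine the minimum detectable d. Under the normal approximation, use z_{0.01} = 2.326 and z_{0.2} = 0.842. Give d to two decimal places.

d_min ≈ 0.28

For two independent groups of n = 255 each: d_min = (z_{α/2} + z_β)·√(2/n).
z-sum = 2.326 + 0.842 = 3.168.
d_min = 3.168 × √(2/255) = 3.168 × 0.0886 = 0.281.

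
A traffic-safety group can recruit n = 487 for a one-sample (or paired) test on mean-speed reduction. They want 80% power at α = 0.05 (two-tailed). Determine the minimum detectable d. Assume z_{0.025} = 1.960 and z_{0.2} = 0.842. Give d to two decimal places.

d_min ≈ 0.13

For a single sample (or paired design) of n = 487: d_min = (z_{α/2} + z_β)/√n.
z-sum = 1.960 + 0.842 = 2.802.
d_min = 2.802 / √487 = 2.802 / 22.068 = 0.127.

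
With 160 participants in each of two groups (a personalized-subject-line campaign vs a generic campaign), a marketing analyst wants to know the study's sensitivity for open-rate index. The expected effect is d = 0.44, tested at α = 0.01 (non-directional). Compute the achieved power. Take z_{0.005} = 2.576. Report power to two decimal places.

power ≈ 0.91

For two equal groups, power = Φ(d·√(n/2) − z_{α/2}).
d·√(n/2) = 0.44 × √(160/2) = 0.44 × 8.944 = 3.935.
z_β = 3.935 − 2.576 = 1.359.
Power = Φ(1.359) = 0.913.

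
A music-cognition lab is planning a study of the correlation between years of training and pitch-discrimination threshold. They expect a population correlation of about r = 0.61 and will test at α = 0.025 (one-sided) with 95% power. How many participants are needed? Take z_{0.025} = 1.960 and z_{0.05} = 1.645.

Fisher's z: C = ½·ln((1+r)/(1−r)) = ½·ln(4.1282) = 0.7089.
n = ((z_{α} + z_β)/C)² + 3.
(1.960 + 1.645) / 0.7089 = 3.605 / 0.7089 = 5.085.
n = 5.085² + 3 = 25.86 + 3 = 28.9.
Round up.

n = 29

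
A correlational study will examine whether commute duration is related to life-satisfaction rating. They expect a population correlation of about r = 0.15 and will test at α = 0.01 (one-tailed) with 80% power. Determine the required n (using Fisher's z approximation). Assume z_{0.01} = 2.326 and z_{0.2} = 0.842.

n = 443

Fisher's z: C = ½·ln((1+r)/(1−r)) = ½·ln(1.3529) = 0.1511.
n = ((z_{α} + z_β)/C)² + 3.
(2.326 + 0.842) / 0.1511 = 3.168 / 0.1511 = 20.966.
n = 20.966² + 3 = 439.58 + 3 = 442.6.
Round up.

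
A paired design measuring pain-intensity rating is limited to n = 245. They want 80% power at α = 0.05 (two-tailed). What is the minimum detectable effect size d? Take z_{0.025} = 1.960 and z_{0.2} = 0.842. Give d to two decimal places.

d_min ≈ 0.18

For a single sample (or paired design) of n = 245: d_min = (z_{α/2} + z_β)/√n.
z-sum = 1.960 + 0.842 = 2.802.
d_min = 2.802 / √245 = 2.802 / 15.652 = 0.179.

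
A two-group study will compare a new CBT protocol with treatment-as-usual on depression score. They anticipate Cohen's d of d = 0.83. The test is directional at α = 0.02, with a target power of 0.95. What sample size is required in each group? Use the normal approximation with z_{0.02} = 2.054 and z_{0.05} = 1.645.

n = 40 per group

For two independent groups with equal n: n = 2·((z_{α} + z_β) / d)².
z_{α} + z_β = 2.054 + 1.645 = 3.699.
n = 2 × (3.699 / 0.83)² = 2 × 4.457² = 2 × 19.86 = 39.7.
Round up to the next whole participant.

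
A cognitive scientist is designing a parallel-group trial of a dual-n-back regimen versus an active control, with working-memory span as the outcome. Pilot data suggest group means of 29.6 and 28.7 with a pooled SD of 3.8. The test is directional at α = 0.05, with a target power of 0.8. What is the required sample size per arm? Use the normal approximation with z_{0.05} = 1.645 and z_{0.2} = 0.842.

Cohen's d = |M₁ − M₂| / SD_pooled = |29.6 − 28.7| / 3.8 = 0.9 / 3.8 = 0.237.
For two independent groups with equal n: n = 2·((z_{α} + z_β) / d)².
z_{α} + z_β = 1.645 + 0.842 = 2.487.
n = 2 × (2.487 / 0.237)² = 2 × 10.494² = 2 × 110.12 = 220.2.
Round up to the next whole participant.

n = 221 per group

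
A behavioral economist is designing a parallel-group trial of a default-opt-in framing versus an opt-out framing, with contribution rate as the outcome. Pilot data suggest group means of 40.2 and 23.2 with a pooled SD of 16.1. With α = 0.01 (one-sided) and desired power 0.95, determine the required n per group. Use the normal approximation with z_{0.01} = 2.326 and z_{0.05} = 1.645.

n = 29 per group

Cohen's d = |M₁ − M₂| / SD_pooled = |40.2 − 23.2| / 16.1 = 17.0 / 16.1 = 1.056.
For two independent groups with equal n: n = 2·((z_{α} + z_β) / d)².
z_{α} + z_β = 2.326 + 1.645 = 3.971.
n = 2 × (3.971 / 1.056)² = 2 × 3.760² = 2 × 14.14 = 28.3.
Round up to the next whole participant.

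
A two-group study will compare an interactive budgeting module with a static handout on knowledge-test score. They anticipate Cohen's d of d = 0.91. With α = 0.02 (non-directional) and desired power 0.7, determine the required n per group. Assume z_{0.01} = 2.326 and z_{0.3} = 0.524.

n = 20 per group

For two independent groups with equal n: n = 2·((z_{α/2} + z_β) / d)².
z_{α/2} + z_β = 2.326 + 0.524 = 2.850.
n = 2 × (2.850 / 0.91)² = 2 × 3.132² = 2 × 9.81 = 19.6.
Round up to the next whole participant.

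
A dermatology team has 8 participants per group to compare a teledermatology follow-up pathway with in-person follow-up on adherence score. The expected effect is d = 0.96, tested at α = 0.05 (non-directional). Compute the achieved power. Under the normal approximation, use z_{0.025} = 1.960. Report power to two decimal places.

power ≈ 0.48

For two equal groups, power = Φ(d·√(n/2) − z_{α/2}).
d·√(n/2) = 0.96 × √(8/2) = 0.96 × 2.000 = 1.920.
z_β = 1.920 − 1.960 = -0.040.
Power = Φ(-0.040) = 0.484.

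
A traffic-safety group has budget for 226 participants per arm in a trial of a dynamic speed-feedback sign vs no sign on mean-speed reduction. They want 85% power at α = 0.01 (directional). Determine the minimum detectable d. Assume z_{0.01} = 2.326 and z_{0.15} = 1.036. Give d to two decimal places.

For two independent groups of n = 226 each: d_min = (z_{α} + z_β)·√(2/n).
z-sum = 2.326 + 1.036 = 3.362.
d_min = 3.362 × √(2/226) = 3.362 × 0.0941 = 0.316.

d_min ≈ 0.32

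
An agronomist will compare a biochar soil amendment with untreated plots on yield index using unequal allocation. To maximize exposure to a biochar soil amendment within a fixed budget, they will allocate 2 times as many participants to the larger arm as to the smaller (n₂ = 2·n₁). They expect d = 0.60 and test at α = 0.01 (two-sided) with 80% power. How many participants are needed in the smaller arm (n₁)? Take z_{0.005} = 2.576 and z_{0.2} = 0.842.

With allocation ratio k = n₂/n₁ = 2, Var(x̄₁−x̄₂) = σ²(1/n₁ + 1/(k·n₁)) = σ²·(k+1)/(k·n₁).
So n₁ = (1 + 1/k)·((z_{α/2} + z_β)/d)² = 1.500 × (3.418/0.60)².
n₁ = 1.500 × 32.45 = 48.7.
Round up: n₁ = 49, giving n₂ = 2 × 49 = 98.

n₁ = 49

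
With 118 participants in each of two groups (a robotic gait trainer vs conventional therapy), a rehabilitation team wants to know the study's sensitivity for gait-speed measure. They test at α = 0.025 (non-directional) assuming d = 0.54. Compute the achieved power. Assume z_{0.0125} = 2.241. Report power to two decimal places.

power ≈ 0.97

For two equal groups, power = Φ(d·√(n/2) − z_{α/2}).
d·√(n/2) = 0.54 × √(118/2) = 0.54 × 7.681 = 4.148.
z_β = 4.148 − 2.241 = 1.907.
Power = Φ(1.907) = 0.972.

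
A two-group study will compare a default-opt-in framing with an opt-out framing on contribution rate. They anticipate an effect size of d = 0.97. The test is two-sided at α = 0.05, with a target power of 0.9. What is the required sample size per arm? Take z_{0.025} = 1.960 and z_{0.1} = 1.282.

For two independent groups with equal n: n = 2·((z_{α/2} + z_β) / d)².
z_{α/2} + z_β = 1.960 + 1.282 = 3.242.
n = 2 × (3.242 / 0.97)² = 2 × 3.342² = 2 × 11.17 = 22.3.
Round up to the next whole participant.

n = 23 per group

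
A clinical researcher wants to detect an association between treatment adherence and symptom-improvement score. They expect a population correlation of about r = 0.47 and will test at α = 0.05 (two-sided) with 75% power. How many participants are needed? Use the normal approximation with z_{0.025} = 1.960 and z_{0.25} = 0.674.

Fisher's z: C = ½·ln((1+r)/(1−r)) = ½·ln(2.7736) = 0.5101.
n = ((z_{α/2} + z_β)/C)² + 3.
(1.960 + 0.674) / 0.5101 = 2.634 / 0.5101 = 5.164.
n = 5.164² + 3 = 26.66 + 3 = 29.7.
Round up.

n = 30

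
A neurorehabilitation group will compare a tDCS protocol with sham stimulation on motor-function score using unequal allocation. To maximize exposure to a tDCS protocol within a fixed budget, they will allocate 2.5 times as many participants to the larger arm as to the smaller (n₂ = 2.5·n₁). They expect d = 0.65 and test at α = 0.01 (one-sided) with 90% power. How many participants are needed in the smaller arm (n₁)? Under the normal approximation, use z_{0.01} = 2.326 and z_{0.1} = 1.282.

With allocation ratio k = n₂/n₁ = 2.5, Var(x̄₁−x̄₂) = σ²(1/n₁ + 1/(k·n₁)) = σ²·(k+1)/(k·n₁).
So n₁ = (1 + 1/k)·((z_{α} + z_β)/d)² = 1.400 × (3.608/0.65)².
n₁ = 1.400 × 30.81 = 43.1.
Round up: n₁ = 44, giving n₂ = 2.5 × 44 = 110.

n₁ = 44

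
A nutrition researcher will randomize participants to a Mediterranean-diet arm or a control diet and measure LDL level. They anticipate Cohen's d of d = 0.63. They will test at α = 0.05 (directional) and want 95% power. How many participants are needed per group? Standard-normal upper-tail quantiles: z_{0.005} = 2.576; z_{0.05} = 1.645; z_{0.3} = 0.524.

For two independent groups with equal n: n = 2·((z_{α} + z_β) / d)².
z_{α} + z_β = 1.645 + 1.645 = 3.290.
n = 2 × (3.290 / 0.63)² = 2 × 5.222² = 2 × 27.27 = 54.5.
Round up to the next whole participant.

n = 55 per group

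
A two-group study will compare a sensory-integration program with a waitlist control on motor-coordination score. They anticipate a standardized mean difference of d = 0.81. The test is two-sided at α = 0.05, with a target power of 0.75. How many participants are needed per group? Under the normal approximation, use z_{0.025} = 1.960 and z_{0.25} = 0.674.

n = 22 per group

For two independent groups with equal n: n = 2·((z_{α/2} + z_β) / d)².
z_{α/2} + z_β = 1.960 + 0.674 = 2.634.
n = 2 × (2.634 / 0.81)² = 2 × 3.252² = 2 × 10.57 = 21.1.
Round up to the next whole participant.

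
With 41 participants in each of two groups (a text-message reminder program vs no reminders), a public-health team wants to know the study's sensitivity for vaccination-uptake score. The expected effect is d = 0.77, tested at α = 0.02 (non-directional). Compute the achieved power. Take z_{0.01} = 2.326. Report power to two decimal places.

power ≈ 0.88

For two equal groups, power = Φ(d·√(n/2) − z_{α/2}).
d·√(n/2) = 0.77 × √(41/2) = 0.77 × 4.528 = 3.486.
z_β = 3.486 − 2.326 = 1.160.
Power = Φ(1.160) = 0.877.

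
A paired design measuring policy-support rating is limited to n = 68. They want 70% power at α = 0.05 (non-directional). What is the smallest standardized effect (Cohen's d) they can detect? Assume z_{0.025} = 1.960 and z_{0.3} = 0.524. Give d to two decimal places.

d_min ≈ 0.30

For a single sample (or paired design) of n = 68: d_min = (z_{α/2} + z_β)/√n.
z-sum = 1.960 + 0.524 = 2.484.
d_min = 2.484 / √68 = 2.484 / 8.246 = 0.301.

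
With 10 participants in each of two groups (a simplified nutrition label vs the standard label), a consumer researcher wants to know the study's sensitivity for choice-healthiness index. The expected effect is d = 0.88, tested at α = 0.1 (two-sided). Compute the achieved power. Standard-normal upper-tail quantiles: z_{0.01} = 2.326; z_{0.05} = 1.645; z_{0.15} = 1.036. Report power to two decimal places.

For two equal groups, power = Φ(d·√(n/2) − z_{α/2}).
d·√(n/2) = 0.88 × √(10/2) = 0.88 × 2.236 = 1.968.
z_β = 1.968 − 1.645 = 0.323.
Power = Φ(0.323) = 0.627.

power ≈ 0.63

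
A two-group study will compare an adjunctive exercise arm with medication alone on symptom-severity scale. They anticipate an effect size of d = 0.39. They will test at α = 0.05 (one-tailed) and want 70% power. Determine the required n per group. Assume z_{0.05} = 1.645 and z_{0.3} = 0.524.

n = 62 per group

For two independent groups with equal n: n = 2·((z_{α} + z_β) / d)².
z_{α} + z_β = 1.645 + 0.524 = 2.169.
n = 2 × (2.169 / 0.39)² = 2 × 5.562² = 2 × 30.93 = 61.9.
Round up to the next whole participant.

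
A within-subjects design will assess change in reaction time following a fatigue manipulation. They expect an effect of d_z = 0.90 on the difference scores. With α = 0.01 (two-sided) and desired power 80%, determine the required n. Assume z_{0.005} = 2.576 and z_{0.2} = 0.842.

n = 15 pairs

For a paired (one-sample on differences) test: n = ((z_{α/2} + z_β) / d)².
z_{α/2} + z_β = 2.576 + 0.842 = 3.418.
n = (3.418 / 0.90)² = 3.798² = 14.42.
Round up.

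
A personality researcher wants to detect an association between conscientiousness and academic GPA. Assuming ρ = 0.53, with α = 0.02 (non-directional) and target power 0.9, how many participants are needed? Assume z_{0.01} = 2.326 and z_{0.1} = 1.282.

n = 41

Fisher's z: C = ½·ln((1+r)/(1−r)) = ½·ln(3.2553) = 0.5901.
n = ((z_{α/2} + z_β)/C)² + 3.
(2.326 + 1.282) / 0.5901 = 3.608 / 0.5901 = 6.114.
n = 6.114² + 3 = 37.38 + 3 = 40.4.
Round up.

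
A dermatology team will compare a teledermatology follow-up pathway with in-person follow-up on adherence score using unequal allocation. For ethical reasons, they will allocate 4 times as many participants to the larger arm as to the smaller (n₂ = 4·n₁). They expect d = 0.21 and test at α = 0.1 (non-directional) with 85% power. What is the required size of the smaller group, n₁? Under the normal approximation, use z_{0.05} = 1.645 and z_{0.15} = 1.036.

n₁ = 204

With allocation ratio k = n₂/n₁ = 4, Var(x̄₁−x̄₂) = σ²(1/n₁ + 1/(k·n₁)) = σ²·(k+1)/(k·n₁).
So n₁ = (1 + 1/k)·((z_{α/2} + z_β)/d)² = 1.250 × (2.681/0.21)².
n₁ = 1.250 × 162.99 = 203.7.
Round up: n₁ = 204, giving n₂ = 4 × 204 = 816.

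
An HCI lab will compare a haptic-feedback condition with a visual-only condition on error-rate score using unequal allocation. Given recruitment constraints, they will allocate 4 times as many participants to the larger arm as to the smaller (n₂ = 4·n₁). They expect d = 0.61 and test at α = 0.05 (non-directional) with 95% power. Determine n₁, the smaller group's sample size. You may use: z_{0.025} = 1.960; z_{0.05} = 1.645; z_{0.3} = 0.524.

With allocation ratio k = n₂/n₁ = 4, Var(x̄₁−x̄₂) = σ²(1/n₁ + 1/(k·n₁)) = σ²·(k+1)/(k·n₁).
So n₁ = (1 + 1/k)·((z_{α/2} + z_β)/d)² = 1.250 × (3.605/0.61)².
n₁ = 1.250 × 34.93 = 43.7.
Round up: n₁ = 44, giving n₂ = 4 × 44 = 176.

n₁ = 44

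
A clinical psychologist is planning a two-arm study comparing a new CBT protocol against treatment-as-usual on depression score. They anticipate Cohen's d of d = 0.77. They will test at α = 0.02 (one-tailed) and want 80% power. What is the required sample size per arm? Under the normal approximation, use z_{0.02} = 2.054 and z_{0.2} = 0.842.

n = 29 per group

For two independent groups with equal n: n = 2·((z_{α} + z_β) / d)².
z_{α} + z_β = 2.054 + 0.842 = 2.896.
n = 2 × (2.896 / 0.77)² = 2 × 3.761² = 2 × 14.15 = 28.3.
Round up to the next whole participant.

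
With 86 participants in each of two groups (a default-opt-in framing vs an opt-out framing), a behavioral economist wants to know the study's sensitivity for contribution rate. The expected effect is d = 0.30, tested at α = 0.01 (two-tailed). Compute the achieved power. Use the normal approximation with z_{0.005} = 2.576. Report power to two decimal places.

power ≈ 0.27

For two equal groups, power = Φ(d·√(n/2) − z_{α/2}).
d·√(n/2) = 0.30 × √(86/2) = 0.30 × 6.557 = 1.967.
z_β = 1.967 − 2.576 = -0.609.
Power = Φ(-0.609) = 0.271.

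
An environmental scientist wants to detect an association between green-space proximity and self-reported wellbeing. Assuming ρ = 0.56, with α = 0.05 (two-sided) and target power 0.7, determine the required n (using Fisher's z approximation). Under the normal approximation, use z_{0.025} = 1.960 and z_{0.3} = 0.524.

n = 19

Fisher's z: C = ½·ln((1+r)/(1−r)) = ½·ln(3.5455) = 0.6328.
n = ((z_{α/2} + z_β)/C)² + 3.
(1.960 + 0.524) / 0.6328 = 2.484 / 0.6328 = 3.925.
n = 3.925² + 3 = 15.41 + 3 = 18.4.
Round up.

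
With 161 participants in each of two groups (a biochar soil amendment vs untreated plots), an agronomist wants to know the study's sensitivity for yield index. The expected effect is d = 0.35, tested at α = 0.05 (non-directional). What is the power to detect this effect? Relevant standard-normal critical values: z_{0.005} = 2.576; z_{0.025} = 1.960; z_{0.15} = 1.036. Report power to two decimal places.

power ≈ 0.88

For two equal groups, power = Φ(d·√(n/2) − z_{α/2}).
d·√(n/2) = 0.35 × √(161/2) = 0.35 × 8.972 = 3.140.
z_β = 3.140 − 1.960 = 1.180.
Power = Φ(1.180) = 0.881.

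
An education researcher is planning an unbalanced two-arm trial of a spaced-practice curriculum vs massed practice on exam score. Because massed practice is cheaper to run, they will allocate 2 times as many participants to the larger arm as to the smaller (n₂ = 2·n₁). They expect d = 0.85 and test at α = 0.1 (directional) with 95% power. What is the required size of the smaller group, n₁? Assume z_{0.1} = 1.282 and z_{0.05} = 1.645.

n₁ = 18

With allocation ratio k = n₂/n₁ = 2, Var(x̄₁−x̄₂) = σ²(1/n₁ + 1/(k·n₁)) = σ²·(k+1)/(k·n₁).
So n₁ = (1 + 1/k)·((z_{α} + z_β)/d)² = 1.500 × (2.927/0.85)².
n₁ = 1.500 × 11.86 = 17.8.
Round up: n₁ = 18, giving n₂ = 2 × 18 = 36.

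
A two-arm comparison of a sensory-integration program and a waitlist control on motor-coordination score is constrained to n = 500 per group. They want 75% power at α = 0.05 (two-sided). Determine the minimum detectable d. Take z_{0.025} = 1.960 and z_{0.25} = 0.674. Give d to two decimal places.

d_min ≈ 0.17

For two independent groups of n = 500 each: d_min = (z_{α/2} + z_β)·√(2/n).
z-sum = 1.960 + 0.674 = 2.634.
d_min = 2.634 × √(2/500) = 2.634 × 0.0632 = 0.167.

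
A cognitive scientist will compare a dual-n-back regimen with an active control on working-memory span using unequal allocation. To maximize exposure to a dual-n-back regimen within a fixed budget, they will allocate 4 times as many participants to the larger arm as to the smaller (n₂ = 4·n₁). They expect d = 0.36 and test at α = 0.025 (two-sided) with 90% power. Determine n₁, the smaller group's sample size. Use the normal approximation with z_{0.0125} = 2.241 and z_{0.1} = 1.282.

n₁ = 120

With allocation ratio k = n₂/n₁ = 4, Var(x̄₁−x̄₂) = σ²(1/n₁ + 1/(k·n₁)) = σ²·(k+1)/(k·n₁).
So n₁ = (1 + 1/k)·((z_{α/2} + z_β)/d)² = 1.250 × (3.523/0.36)².
n₁ = 1.250 × 95.77 = 119.7.
Round up: n₁ = 120, giving n₂ = 4 × 120 = 480.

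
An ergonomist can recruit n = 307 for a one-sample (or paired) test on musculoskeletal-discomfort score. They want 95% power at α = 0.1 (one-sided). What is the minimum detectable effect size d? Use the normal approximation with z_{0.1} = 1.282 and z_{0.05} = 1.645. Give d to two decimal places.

d_min ≈ 0.17

For a single sample (or paired design) of n = 307: d_min = (z_{α} + z_β)/√n.
z-sum = 1.282 + 1.645 = 2.927.
d_min = 2.927 / √307 = 2.927 / 17.521 = 0.167.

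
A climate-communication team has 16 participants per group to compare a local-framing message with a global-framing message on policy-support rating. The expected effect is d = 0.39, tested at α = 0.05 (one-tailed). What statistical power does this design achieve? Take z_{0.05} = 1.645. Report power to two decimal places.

For two equal groups, power = Φ(d·√(n/2) − z_{α}).
d·√(n/2) = 0.39 × √(16/2) = 0.39 × 2.828 = 1.103.
z_β = 1.103 − 1.645 = -0.542.
Power = Φ(-0.542) = 0.294.

power ≈ 0.29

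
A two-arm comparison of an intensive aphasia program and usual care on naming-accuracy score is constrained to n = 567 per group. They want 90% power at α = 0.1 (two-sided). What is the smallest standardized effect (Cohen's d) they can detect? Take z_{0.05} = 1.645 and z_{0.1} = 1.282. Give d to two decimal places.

d_min ≈ 0.17

For two independent groups of n = 567 each: d_min = (z_{α/2} + z_β)·√(2/n).
z-sum = 1.645 + 1.282 = 2.927.
d_min = 2.927 × √(2/567) = 2.927 × 0.0594 = 0.174.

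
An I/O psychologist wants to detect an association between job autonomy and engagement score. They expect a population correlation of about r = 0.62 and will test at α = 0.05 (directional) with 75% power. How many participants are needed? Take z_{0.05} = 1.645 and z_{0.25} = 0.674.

Fisher's z: C = ½·ln((1+r)/(1−r)) = ½·ln(4.2632) = 0.7250.
n = ((z_{α} + z_β)/C)² + 3.
(1.645 + 0.674) / 0.7250 = 2.319 / 0.7250 = 3.199.
n = 3.199² + 3 = 10.23 + 3 = 13.2.
Round up.

n = 14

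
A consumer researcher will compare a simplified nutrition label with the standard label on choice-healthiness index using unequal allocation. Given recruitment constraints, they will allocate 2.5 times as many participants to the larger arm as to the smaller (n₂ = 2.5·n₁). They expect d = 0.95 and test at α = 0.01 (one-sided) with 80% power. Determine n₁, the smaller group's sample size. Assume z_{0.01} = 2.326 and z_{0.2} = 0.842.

n₁ = 16

With allocation ratio k = n₂/n₁ = 2.5, Var(x̄₁−x̄₂) = σ²(1/n₁ + 1/(k·n₁)) = σ²·(k+1)/(k·n₁).
So n₁ = (1 + 1/k)·((z_{α} + z_β)/d)² = 1.400 × (3.168/0.95)².
n₁ = 1.400 × 11.12 = 15.6.
Round up: n₁ = 16, giving n₂ = 2.5 × 16 = 40.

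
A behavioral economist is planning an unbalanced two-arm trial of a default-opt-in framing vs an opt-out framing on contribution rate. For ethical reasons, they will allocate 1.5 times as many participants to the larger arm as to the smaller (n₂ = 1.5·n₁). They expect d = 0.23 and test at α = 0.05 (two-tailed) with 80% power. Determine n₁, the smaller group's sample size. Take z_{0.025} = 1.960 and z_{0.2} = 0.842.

n₁ = 248

With allocation ratio k = n₂/n₁ = 1.5, Var(x̄₁−x̄₂) = σ²(1/n₁ + 1/(k·n₁)) = σ²·(k+1)/(k·n₁).
So n₁ = (1 + 1/k)·((z_{α/2} + z_β)/d)² = 1.667 × (2.802/0.23)².
n₁ = 1.667 × 148.42 = 247.4.
Round up: n₁ = 248, giving n₂ = 1.5 × 248 = 372.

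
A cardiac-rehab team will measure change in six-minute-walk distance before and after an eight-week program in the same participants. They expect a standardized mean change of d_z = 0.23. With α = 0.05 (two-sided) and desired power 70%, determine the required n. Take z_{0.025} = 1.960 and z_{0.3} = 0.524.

n = 117 pairs

For a paired (one-sample on differences) test: n = ((z_{α/2} + z_β) / d)².
z_{α/2} + z_β = 1.960 + 0.524 = 2.484.
n = (2.484 / 0.23)² = 10.800² = 116.64.
Round up.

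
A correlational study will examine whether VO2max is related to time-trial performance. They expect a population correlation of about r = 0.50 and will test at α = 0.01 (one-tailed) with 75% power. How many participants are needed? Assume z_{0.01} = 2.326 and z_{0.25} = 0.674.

Fisher's z: C = ½·ln((1+r)/(1−r)) = ½·ln(3.0000) = 0.5493.
n = ((z_{α} + z_β)/C)² + 3.
(2.326 + 0.674) / 0.5493 = 3.000 / 0.5493 = 5.461.
n = 5.461² + 3 = 29.83 + 3 = 32.8.
Round up.

n = 33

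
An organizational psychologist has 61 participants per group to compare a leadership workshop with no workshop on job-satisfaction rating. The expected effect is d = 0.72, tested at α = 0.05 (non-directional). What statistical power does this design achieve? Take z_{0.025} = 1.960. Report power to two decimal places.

power ≈ 0.98

For two equal groups, power = Φ(d·√(n/2) − z_{α/2}).
d·√(n/2) = 0.72 × √(61/2) = 0.72 × 5.523 = 3.976.
z_β = 3.976 − 1.960 = 2.016.
Power = Φ(2.016) = 0.978.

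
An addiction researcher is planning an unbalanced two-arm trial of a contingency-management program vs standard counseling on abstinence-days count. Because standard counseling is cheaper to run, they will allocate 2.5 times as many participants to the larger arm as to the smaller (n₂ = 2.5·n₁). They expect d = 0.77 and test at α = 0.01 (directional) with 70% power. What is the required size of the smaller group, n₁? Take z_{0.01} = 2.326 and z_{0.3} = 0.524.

n₁ = 20

With allocation ratio k = n₂/n₁ = 2.5, Var(x̄₁−x̄₂) = σ²(1/n₁ + 1/(k·n₁)) = σ²·(k+1)/(k·n₁).
So n₁ = (1 + 1/k)·((z_{α} + z_β)/d)² = 1.400 × (2.850/0.77)².
n₁ = 1.400 × 13.70 = 19.2.
Round up: n₁ = 20, giving n₂ = 2.5 × 20 = 50.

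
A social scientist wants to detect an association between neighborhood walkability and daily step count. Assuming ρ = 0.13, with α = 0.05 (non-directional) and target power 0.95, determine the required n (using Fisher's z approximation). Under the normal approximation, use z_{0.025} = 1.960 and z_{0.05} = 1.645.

Fisher's z: C = ½·ln((1+r)/(1−r)) = ½·ln(1.2989) = 0.1307.
n = ((z_{α/2} + z_β)/C)² + 3.
(1.960 + 1.645) / 0.1307 = 3.605 / 0.1307 = 27.582.
n = 27.582² + 3 = 760.78 + 3 = 763.8.
Round up.

n = 764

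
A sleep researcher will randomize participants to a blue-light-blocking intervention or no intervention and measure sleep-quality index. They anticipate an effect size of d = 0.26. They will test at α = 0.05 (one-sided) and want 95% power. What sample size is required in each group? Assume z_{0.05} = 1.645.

n = 321 per group

For two independent groups with equal n: n = 2·((z_{α} + z_β) / d)².
z_{α} + z_β = 1.645 + 1.645 = 3.290.
n = 2 × (3.290 / 0.26)² = 2 × 12.654² = 2 × 160.12 = 320.2.
Round up to the next whole participant.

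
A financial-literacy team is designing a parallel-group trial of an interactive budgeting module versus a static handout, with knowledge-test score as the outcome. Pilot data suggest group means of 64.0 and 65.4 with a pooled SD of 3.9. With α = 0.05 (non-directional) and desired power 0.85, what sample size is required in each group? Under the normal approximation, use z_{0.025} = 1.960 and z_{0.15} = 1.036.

Cohen's d = |M₁ − M₂| / SD_pooled = |64.0 − 65.4| / 3.9 = 1.4 / 3.9 = 0.359.
For two independent groups with equal n: n = 2·((z_{α/2} + z_β) / d)².
z_{α/2} + z_β = 1.960 + 1.036 = 2.996.
n = 2 × (2.996 / 0.359)² = 2 × 8.345² = 2 × 69.65 = 139.3.
Round up to the next whole participant.

n = 140 per group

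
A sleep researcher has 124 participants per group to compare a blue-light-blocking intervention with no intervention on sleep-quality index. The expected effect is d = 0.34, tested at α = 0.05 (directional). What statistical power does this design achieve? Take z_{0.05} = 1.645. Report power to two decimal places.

power ≈ 0.85

For two equal groups, power = Φ(d·√(n/2) − z_{α}).
d·√(n/2) = 0.34 × √(124/2) = 0.34 × 7.874 = 2.677.
z_β = 2.677 − 1.645 = 1.032.
Power = Φ(1.032) = 0.849.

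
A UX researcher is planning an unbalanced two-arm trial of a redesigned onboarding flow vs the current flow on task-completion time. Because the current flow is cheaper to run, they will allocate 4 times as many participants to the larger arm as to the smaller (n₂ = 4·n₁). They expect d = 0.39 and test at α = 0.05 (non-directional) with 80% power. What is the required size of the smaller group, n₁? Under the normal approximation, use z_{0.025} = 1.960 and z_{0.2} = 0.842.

With allocation ratio k = n₂/n₁ = 4, Var(x̄₁−x̄₂) = σ²(1/n₁ + 1/(k·n₁)) = σ²·(k+1)/(k·n₁).
So n₁ = (1 + 1/k)·((z_{α/2} + z_β)/d)² = 1.250 × (2.802/0.39)².
n₁ = 1.250 × 51.62 = 64.5.
Round up: n₁ = 65, giving n₂ = 4 × 65 = 260.

n₁ = 65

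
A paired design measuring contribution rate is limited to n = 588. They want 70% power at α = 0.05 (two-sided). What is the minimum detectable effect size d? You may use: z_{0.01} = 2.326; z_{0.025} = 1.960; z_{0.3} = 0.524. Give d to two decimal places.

d_min ≈ 0.10

For a single sample (or paired design) of n = 588: d_min = (z_{α/2} + z_β)/√n.
z-sum = 1.960 + 0.524 = 2.484.
d_min = 2.484 / √588 = 2.484 / 24.249 = 0.102.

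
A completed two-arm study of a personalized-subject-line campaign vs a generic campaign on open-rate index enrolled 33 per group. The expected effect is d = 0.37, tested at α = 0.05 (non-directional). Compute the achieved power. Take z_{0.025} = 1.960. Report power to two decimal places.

For two equal groups, power = Φ(d·√(n/2) − z_{α/2}).
d·√(n/2) = 0.37 × √(33/2) = 0.37 × 4.062 = 1.503.
z_β = 1.503 − 1.960 = -0.457.
Power = Φ(-0.457) = 0.324.

power ≈ 0.32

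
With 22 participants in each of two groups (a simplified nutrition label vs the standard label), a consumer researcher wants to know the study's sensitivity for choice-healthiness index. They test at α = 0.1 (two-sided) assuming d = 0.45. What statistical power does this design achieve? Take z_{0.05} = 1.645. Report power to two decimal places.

power ≈ 0.44

For two equal groups, power = Φ(d·√(n/2) − z_{α/2}).
d·√(n/2) = 0.45 × √(22/2) = 0.45 × 3.317 = 1.492.
z_β = 1.492 − 1.645 = -0.153.
Power = Φ(-0.153) = 0.439.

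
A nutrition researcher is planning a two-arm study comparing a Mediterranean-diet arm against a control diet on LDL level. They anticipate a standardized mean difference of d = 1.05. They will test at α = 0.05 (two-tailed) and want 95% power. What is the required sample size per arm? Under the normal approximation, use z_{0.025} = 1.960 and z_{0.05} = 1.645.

For two independent groups with equal n: n = 2·((z_{α/2} + z_β) / d)².
z_{α/2} + z_β = 1.960 + 1.645 = 3.605.
n = 2 × (3.605 / 1.05)² = 2 × 3.433² = 2 × 11.79 = 23.6.
Round up to the next whole participant.

n = 24 per group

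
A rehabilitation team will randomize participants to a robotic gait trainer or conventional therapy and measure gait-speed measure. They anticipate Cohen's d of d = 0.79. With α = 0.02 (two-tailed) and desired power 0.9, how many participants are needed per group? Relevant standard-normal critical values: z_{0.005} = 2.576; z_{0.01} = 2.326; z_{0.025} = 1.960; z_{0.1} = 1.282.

n = 42 per group

For two independent groups with equal n: n = 2·((z_{α/2} + z_β) / d)².
z_{α/2} + z_β = 2.326 + 1.282 = 3.608.
n = 2 × (3.608 / 0.79)² = 2 × 4.567² = 2 × 20.86 = 41.7.
Round up to the next whole participant.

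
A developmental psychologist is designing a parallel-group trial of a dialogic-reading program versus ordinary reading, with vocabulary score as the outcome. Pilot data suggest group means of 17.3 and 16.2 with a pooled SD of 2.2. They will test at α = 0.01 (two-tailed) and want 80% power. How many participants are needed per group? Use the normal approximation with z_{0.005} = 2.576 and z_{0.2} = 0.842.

n = 94 per group

Cohen's d = |M₁ − M₂| / SD_pooled = |17.3 − 16.2| / 2.2 = 1.1 / 2.2 = 0.500.
For two independent groups with equal n: n = 2·((z_{α/2} + z_β) / d)².
z_{α/2} + z_β = 2.576 + 0.842 = 3.418.
n = 2 × (3.418 / 0.500)² = 2 × 6.836² = 2 × 46.73 = 93.5.
Round up to the next whole participant.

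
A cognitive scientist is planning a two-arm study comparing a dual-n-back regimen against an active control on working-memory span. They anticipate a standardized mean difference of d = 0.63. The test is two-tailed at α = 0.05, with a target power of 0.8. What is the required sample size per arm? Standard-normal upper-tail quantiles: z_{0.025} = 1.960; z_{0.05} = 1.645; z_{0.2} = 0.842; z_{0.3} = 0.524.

n = 40 per group

For two independent groups with equal n: n = 2·((z_{α/2} + z_β) / d)².
z_{α/2} + z_β = 1.960 + 0.842 = 2.802.
n = 2 × (2.802 / 0.63)² = 2 × 4.448² = 2 × 19.78 = 39.6.
Round up to the next whole participant.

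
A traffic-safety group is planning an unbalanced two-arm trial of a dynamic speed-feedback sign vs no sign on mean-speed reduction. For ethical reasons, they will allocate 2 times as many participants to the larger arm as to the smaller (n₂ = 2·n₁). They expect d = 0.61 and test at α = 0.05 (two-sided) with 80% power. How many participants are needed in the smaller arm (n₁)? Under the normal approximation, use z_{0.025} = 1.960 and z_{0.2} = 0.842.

With allocation ratio k = n₂/n₁ = 2, Var(x̄₁−x̄₂) = σ²(1/n₁ + 1/(k·n₁)) = σ²·(k+1)/(k·n₁).
So n₁ = (1 + 1/k)·((z_{α/2} + z_β)/d)² = 1.500 × (2.802/0.61)².
n₁ = 1.500 × 21.10 = 31.6.
Round up: n₁ = 32, giving n₂ = 2 × 32 = 64.

n₁ = 32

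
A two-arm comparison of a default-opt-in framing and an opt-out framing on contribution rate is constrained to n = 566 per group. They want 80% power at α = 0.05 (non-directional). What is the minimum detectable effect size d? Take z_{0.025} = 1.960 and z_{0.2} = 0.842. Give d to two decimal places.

For two independent groups of n = 566 each: d_min = (z_{α/2} + z_β)·√(2/n).
z-sum = 1.960 + 0.842 = 2.802.
d_min = 2.802 × √(2/566) = 2.802 × 0.0594 = 0.167.

d_min ≈ 0.17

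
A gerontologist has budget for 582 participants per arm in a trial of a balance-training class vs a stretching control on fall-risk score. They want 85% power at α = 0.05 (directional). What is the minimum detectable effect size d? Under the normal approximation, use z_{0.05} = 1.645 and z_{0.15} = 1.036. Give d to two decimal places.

d_min ≈ 0.16

For two independent groups of n = 582 each: d_min = (z_{α} + z_β)·√(2/n).
z-sum = 1.645 + 1.036 = 2.681.
d_min = 2.681 × √(2/582) = 2.681 × 0.0586 = 0.157.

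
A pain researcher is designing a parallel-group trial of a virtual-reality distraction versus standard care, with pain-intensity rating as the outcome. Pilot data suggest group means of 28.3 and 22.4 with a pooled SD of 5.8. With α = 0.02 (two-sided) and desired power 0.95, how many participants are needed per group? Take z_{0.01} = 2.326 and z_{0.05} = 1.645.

n = 31 per group

Cohen's d = |M₁ − M₂| / SD_pooled = |28.3 − 22.4| / 5.8 = 5.9 / 5.8 = 1.017.
For two independent groups with equal n: n = 2·((z_{α/2} + z_β) / d)².
z_{α/2} + z_β = 2.326 + 1.645 = 3.971.
n = 2 × (3.971 / 1.017)² = 2 × 3.905² = 2 × 15.25 = 30.5.
Round up to the next whole participant.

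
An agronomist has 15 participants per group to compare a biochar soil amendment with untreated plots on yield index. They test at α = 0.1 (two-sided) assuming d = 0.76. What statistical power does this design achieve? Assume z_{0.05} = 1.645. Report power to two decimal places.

power ≈ 0.67

For two equal groups, power = Φ(d·√(n/2) − z_{α/2}).
d·√(n/2) = 0.76 × √(15/2) = 0.76 × 2.739 = 2.081.
z_β = 2.081 − 1.645 = 0.436.
Power = Φ(0.436) = 0.669.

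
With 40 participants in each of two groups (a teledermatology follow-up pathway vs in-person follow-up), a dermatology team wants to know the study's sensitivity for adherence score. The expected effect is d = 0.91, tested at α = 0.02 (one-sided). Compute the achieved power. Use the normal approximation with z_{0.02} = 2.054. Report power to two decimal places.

power ≈ 0.98

For two equal groups, power = Φ(d·√(n/2) − z_{α}).
d·√(n/2) = 0.91 × √(40/2) = 0.91 × 4.472 = 4.070.
z_β = 4.070 − 2.054 = 2.016.
Power = Φ(2.016) = 0.978.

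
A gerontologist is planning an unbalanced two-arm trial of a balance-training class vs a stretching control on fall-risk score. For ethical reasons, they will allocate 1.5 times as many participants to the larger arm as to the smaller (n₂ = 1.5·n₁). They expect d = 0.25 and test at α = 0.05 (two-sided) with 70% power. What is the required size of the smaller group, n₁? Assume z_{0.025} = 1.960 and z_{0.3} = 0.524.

n₁ = 165

With allocation ratio k = n₂/n₁ = 1.5, Var(x̄₁−x̄₂) = σ²(1/n₁ + 1/(k·n₁)) = σ²·(k+1)/(k·n₁).
So n₁ = (1 + 1/k)·((z_{α/2} + z_β)/d)² = 1.667 × (2.484/0.25)².
n₁ = 1.667 × 98.72 = 164.5.
Round up: n₁ = 165, giving n₂ = ⌈1.5 × 165⌉ = ⌈247.5⌉ = 248.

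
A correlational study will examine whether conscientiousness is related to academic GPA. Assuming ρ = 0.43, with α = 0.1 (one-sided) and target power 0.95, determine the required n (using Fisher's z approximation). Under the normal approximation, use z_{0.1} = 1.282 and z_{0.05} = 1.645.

Fisher's z: C = ½·ln((1+r)/(1−r)) = ½·ln(2.5088) = 0.4599.
n = ((z_{α} + z_β)/C)² + 3.
(1.282 + 1.645) / 0.4599 = 2.927 / 0.4599 = 6.364.
n = 6.364² + 3 = 40.51 + 3 = 43.5.
Round up.

n = 44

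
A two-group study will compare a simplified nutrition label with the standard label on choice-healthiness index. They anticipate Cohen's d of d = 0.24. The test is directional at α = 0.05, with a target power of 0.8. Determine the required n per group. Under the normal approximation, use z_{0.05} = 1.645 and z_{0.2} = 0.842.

For two independent groups with equal n: n = 2·((z_{α} + z_β) / d)².
z_{α} + z_β = 1.645 + 0.842 = 2.487.
n = 2 × (2.487 / 0.24)² = 2 × 10.363² = 2 × 107.38 = 214.8.
Round up to the next whole participant.

n = 215 per group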